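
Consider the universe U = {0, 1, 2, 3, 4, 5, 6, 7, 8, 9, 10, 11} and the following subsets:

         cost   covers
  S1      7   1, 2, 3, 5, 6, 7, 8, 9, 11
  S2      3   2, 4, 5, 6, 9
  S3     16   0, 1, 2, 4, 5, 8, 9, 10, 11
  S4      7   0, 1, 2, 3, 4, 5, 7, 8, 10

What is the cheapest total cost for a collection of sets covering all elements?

14

S1, S4 cover every element at cost 7 + 7 = 14.
Any cover uses at least 2 sets; among all covering selections none totals below 14.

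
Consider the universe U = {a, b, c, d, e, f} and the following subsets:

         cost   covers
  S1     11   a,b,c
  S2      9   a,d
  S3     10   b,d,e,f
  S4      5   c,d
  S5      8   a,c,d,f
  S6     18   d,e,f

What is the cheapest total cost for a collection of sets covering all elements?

S3, S5 cover every element at cost 10 + 8 = 18.
Any cover uses at least 2 sets; among all covering selections none totals below 18.

18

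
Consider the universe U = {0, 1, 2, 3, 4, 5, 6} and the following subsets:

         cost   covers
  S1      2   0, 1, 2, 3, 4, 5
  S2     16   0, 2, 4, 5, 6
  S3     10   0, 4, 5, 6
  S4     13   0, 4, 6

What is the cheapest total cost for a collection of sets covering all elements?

S1, S3 cover every element at cost 2 + 10 = 12.
Any cover uses at least 2 sets; among all covering selections none totals below 12.

12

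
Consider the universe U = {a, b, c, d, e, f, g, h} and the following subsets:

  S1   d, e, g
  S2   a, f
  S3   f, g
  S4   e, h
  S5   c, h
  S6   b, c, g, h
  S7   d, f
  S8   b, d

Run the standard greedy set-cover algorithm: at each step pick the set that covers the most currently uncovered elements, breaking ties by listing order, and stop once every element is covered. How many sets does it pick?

3

Pick 1: S6 covers 4 new elements (b, c, g, h).
Pick 2: S1 covers 2 new elements (d, e).
Pick 3: S2 covers 2 new elements (a, f).
Greedy uses 3 sets.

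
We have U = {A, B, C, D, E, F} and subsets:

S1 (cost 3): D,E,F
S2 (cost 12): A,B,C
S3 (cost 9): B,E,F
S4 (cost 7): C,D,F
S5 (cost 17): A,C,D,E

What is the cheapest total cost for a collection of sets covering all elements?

15

S1, S2 cover every element at cost 3 + 12 = 15.
Any cover uses at least 2 sets; among all covering selections none totals below 15.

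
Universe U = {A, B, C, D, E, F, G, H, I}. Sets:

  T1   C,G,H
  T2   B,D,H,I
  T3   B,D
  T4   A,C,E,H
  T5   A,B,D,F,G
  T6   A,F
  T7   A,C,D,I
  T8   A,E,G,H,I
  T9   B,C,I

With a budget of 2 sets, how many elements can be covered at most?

Choosing T4, T5 covers {A, B, C, D, E, F, G, H} — 8 elements.
No choice of 2 sets does better; here I is left uncovered.

8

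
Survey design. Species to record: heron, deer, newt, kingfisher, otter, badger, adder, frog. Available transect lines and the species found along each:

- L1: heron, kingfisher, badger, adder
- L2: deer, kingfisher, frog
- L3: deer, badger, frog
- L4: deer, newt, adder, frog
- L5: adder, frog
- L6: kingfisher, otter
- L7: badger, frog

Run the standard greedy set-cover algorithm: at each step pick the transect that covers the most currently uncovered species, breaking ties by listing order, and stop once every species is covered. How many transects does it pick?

Pick 1: L1 covers 4 new species (heron, kingfisher, badger, adder).
Pick 2: L4 covers 3 new species (deer, newt, frog).
Pick 3: L6 covers 1 new species (otter).
Greedy uses 3 transects.

3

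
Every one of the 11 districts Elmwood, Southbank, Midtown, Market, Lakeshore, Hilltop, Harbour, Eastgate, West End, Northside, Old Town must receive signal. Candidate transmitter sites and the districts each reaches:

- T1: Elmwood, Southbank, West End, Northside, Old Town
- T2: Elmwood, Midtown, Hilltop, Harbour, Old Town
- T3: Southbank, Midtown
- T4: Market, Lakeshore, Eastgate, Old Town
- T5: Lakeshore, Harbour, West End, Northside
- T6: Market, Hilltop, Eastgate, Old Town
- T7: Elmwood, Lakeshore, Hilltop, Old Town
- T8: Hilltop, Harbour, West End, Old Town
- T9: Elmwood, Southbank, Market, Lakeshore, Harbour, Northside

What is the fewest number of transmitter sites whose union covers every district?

T1, T2, T4 together cover {Elmwood, Southbank, Midtown, Market, Lakeshore, Hilltop, Harbour, Eastgate, West End, Northside, Old Town} — every district.
No 2 of the 9 transmitter sites cover everything (all 36 pairs fall short), so 3 is minimum.
Greedy (largest uncovered first) would take T9, T2, T1, T4 — 4 transmitter sites — but 3 suffice.

3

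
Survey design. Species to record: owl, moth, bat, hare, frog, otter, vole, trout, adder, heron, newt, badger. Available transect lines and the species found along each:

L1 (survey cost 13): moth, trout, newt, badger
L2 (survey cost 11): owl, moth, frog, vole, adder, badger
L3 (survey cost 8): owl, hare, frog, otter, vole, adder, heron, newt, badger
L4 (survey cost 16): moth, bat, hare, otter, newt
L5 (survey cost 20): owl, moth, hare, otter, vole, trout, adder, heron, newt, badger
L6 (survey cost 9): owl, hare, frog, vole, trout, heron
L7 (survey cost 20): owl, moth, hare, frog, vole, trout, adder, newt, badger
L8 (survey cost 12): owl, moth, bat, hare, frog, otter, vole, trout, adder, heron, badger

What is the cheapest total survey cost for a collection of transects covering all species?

20

L3, L8 cover every species at survey cost 8 + 12 = 20.
Any cover uses at least 2 transects; among all covering selections none totals below 20.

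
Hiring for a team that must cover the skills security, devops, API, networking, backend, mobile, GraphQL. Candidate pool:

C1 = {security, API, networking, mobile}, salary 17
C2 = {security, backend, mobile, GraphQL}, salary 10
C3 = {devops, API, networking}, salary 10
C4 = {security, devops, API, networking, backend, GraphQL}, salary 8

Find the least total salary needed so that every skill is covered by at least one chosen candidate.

C2, C4 cover every skill at salary 10 + 8 = 18.
Any cover uses at least 2 candidates; among all covering selections none totals below 18.

18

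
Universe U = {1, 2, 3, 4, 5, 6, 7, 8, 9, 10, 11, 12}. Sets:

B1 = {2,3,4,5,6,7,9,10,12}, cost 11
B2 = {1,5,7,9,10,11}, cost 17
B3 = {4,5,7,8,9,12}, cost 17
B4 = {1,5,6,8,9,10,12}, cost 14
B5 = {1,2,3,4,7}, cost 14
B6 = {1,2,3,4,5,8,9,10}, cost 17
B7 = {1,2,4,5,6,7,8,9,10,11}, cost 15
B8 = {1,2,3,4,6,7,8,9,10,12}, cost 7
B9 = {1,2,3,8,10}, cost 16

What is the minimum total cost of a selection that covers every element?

22

B7, B8 cover every element at cost 15 + 7 = 22.
Any cover uses at least 2 sets; among all covering selections none totals below 22.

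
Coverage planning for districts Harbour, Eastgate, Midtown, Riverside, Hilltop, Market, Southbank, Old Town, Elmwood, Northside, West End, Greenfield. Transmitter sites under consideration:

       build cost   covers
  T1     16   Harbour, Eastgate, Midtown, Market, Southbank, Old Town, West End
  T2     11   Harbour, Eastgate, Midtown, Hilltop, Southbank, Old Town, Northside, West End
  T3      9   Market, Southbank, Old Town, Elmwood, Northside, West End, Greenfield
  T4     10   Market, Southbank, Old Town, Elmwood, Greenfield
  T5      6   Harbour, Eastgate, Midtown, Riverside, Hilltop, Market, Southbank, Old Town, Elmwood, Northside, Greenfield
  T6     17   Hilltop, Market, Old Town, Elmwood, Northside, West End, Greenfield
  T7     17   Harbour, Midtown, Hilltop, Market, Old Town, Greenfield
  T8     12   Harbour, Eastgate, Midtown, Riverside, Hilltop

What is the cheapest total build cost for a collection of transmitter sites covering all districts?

15

T3, T5 cover every district at build cost 9 + 6 = 15.
Any cover uses at least 2 transmitter sites; among all covering selections none totals below 15.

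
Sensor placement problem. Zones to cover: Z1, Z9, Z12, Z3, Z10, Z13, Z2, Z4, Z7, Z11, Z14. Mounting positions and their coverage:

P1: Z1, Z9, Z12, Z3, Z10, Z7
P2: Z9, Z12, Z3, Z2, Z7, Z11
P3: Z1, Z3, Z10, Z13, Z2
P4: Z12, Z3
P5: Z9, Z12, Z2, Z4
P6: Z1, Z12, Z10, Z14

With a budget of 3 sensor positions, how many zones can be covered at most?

Choosing P2, P3, P5 covers {Z1, Z9, Z12, Z3, Z10, Z13, Z2, Z4, Z7, Z11} — 10 zones.
No choice of 3 sensor positions does better; here Z14 is left uncovered.

10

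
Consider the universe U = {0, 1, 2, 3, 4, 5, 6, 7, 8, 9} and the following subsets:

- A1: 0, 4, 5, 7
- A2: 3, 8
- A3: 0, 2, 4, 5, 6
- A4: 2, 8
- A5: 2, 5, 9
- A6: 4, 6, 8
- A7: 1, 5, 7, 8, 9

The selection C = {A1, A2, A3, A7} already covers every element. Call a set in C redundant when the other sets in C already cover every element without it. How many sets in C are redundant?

1

Drop A1: the rest still cover every element — redundant.
Drop A2: 3 uncovered — not redundant.
Drop A3: 2, 6 uncovered — not redundant.
Drop A7: 1, 9 uncovered — not redundant.
1 redundant: A1.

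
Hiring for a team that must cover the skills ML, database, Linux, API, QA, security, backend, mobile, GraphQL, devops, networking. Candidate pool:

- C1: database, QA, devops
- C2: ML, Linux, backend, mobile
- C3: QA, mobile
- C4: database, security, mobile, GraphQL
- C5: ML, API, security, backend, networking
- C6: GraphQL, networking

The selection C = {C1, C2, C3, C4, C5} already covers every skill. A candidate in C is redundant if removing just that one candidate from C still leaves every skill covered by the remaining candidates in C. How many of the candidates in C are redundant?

Drop C1: devops uncovered — not redundant.
Drop C2: Linux uncovered — not redundant.
Drop C3: the rest still cover every skill — redundant.
Drop C4: GraphQL uncovered — not redundant.
Drop C5: API, networking uncovered — not redundant.
1 redundant: C3.

1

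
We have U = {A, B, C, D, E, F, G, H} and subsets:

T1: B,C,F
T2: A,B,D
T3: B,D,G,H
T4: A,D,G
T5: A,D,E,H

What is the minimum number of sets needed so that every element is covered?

T1, T3, T5 together cover {A, B, C, D, E, F, G, H} — every element.
No 2 of the 5 sets cover everything (all 10 pairs fall short), so 3 is minimum.

3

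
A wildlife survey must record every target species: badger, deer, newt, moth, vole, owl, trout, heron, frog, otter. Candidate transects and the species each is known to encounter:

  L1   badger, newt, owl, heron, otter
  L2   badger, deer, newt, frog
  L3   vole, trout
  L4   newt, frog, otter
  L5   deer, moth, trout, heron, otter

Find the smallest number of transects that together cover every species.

4

L1, L2, L3, L5 together cover {badger, deer, newt, moth, vole, owl, trout, heron, frog, otter} — every species.
No 3 of the 5 transects cover everything (all 10 triples fall short), so 4 is minimum.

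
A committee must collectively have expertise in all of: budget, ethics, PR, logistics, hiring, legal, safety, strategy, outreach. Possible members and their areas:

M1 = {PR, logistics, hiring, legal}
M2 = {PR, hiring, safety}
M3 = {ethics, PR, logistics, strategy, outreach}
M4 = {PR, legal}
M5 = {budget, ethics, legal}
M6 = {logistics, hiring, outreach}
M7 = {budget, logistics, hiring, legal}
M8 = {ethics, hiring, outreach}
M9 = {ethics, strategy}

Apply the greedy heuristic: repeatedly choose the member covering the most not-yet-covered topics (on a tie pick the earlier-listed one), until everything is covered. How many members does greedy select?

Pick 1: M3 covers 5 new topics (ethics, PR, logistics, strategy, outreach).
Pick 2: M7 covers 3 new topics (budget, hiring, legal).
Pick 3: M2 covers 1 new topics (safety).
Greedy uses 3 members.

3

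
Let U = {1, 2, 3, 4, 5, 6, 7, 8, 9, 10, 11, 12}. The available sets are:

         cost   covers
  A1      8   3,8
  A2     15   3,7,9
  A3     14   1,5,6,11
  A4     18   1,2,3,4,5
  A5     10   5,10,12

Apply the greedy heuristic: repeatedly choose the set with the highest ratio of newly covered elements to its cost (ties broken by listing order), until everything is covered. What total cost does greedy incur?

Pick 1: A5 adds 3 new (5, 10, 12) at cost 10 (ratio 3/10).
Pick 2: A1 adds 2 new (3, 8) at cost 8 (ratio 2/8).
Pick 3: A3 adds 3 new (1, 6, 11) at cost 14 (ratio 3/14).
Pick 4: A2 adds 2 new (7, 9) at cost 15 (ratio 2/15).
Pick 5: A4 adds 2 new (2, 4) at cost 18 (ratio 2/18).
Greedy total cost: 10 + 8 + 14 + 15 + 18 = 65.

65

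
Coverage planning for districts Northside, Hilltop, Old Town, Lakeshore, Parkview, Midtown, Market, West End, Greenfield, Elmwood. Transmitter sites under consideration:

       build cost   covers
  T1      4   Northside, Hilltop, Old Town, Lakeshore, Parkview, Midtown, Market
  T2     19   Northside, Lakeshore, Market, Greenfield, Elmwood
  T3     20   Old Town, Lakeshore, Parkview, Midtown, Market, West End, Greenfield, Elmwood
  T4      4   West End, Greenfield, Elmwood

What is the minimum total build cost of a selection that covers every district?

T1, T4 cover every district at build cost 4 + 4 = 8.
Any cover uses at least 2 transmitter sites; among all covering selections none totals below 8.

8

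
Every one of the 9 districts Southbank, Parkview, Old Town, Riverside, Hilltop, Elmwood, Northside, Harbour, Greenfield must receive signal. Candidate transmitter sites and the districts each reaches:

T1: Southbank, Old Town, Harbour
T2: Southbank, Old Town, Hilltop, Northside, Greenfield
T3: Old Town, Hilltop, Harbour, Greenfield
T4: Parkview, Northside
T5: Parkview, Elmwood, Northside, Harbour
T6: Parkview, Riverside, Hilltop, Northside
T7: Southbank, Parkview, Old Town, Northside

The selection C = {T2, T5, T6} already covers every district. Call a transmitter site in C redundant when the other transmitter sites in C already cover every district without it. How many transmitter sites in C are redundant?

Drop T2: Southbank, Old Town, Greenfield uncovered — not redundant.
Drop T5: Elmwood, Harbour uncovered — not redundant.
Drop T6: Riverside uncovered — not redundant.
None of the transmitter sites in C is redundant.

0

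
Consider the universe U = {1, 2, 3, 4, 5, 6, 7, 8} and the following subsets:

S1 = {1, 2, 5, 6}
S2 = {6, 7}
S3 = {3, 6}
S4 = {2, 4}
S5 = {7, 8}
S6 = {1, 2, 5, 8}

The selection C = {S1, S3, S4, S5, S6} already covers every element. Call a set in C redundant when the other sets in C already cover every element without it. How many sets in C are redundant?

2

Drop S1: the rest still cover every element — redundant.
Drop S3: 3 uncovered — not redundant.
Drop S4: 4 uncovered — not redundant.
Drop S5: 7 uncovered — not redundant.
Drop S6: the rest still cover every element — redundant.
2 redundant: S1, S6.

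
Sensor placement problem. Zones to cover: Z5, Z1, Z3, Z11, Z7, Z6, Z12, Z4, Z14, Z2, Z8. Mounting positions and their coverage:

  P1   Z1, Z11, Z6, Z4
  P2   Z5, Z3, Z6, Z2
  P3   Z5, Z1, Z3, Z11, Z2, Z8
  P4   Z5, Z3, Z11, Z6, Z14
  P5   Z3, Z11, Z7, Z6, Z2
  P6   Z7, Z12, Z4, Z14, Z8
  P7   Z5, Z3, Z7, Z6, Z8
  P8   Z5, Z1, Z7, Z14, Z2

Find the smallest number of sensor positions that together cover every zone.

3

P1, P2, P6 together cover {Z5, Z1, Z3, Z11, Z7, Z6, Z12, Z4, Z14, Z2, Z8} — every zone.
No 2 of the 8 sensor positions cover everything (all 28 pairs fall short), so 3 is minimum.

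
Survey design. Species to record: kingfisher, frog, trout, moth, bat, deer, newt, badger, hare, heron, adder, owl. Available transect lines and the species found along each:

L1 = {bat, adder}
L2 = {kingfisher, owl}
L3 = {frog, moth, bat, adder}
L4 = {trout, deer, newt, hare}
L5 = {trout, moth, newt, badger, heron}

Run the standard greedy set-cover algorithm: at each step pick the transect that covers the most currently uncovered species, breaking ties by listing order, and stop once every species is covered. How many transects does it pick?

Pick 1: L5 covers 5 new species (trout, moth, newt, badger, heron).
Pick 2: L3 covers 3 new species (frog, bat, adder).
Pick 3: L2 covers 2 new species (kingfisher, owl).
Pick 4: L4 covers 2 new species (deer, hare).
Greedy uses 4 transects.

4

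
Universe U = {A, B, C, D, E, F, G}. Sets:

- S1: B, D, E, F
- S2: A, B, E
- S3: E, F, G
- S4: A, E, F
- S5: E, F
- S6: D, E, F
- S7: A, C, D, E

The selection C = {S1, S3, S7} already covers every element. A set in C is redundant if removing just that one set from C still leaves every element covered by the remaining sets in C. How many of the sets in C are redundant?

0

Drop S1: B uncovered — not redundant.
Drop S3: G uncovered — not redundant.
Drop S7: A, C uncovered — not redundant.
None of the sets in C is redundant.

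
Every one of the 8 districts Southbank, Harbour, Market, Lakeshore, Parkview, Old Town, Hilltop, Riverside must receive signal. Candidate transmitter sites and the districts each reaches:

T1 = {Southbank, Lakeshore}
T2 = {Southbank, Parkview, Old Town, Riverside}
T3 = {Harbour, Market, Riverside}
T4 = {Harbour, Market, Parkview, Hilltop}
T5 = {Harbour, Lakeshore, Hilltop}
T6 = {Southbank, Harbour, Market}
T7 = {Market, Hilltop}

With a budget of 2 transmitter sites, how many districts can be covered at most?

7

Choosing T2, T4 covers {Southbank, Harbour, Market, Parkview, Old Town, Hilltop, Riverside} — 7 districts.
No choice of 2 transmitter sites does better; here Lakeshore is left uncovered.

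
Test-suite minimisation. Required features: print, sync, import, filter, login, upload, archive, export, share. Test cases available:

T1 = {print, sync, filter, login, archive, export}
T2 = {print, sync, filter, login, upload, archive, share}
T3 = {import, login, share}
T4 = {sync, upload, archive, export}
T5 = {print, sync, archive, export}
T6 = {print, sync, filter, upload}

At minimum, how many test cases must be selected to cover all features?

3

T1, T2, T3 together cover {print, sync, import, filter, login, upload, archive, export, share} — every feature.
No 2 of the 6 test cases cover everything (all 15 pairs fall short), so 3 is minimum.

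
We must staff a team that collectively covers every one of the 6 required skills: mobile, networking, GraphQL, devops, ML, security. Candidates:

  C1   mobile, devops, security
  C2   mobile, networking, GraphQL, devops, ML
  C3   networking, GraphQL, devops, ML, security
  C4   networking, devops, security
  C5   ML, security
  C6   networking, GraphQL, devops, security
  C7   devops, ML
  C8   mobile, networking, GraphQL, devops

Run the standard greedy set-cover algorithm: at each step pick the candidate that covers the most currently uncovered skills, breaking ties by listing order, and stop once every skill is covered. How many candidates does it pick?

Pick 1: C2 covers 5 new skills (mobile, networking, GraphQL, devops, ML).
Pick 2: C1 covers 1 new skills (security).
Greedy uses 2 candidates.

2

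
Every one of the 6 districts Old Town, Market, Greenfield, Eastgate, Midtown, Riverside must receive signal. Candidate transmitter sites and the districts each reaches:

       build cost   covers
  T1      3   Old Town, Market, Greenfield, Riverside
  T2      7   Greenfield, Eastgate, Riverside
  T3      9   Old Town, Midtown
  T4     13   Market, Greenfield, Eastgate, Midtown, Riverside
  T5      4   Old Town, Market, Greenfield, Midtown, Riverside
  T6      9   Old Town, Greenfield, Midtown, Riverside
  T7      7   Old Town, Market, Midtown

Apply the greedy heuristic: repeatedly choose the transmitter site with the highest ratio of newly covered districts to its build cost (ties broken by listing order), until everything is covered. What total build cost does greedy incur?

14

Pick 1: T1 adds 4 new (Old Town, Market, Greenfield, Riverside) at build cost 3 (ratio 4/3).
Pick 2: T5 adds 1 new (Midtown) at build cost 4 (ratio 1/4).
Pick 3: T2 adds 1 new (Eastgate) at build cost 7 (ratio 1/7).
Greedy total build cost: 3 + 4 + 7 = 14. (The true optimum is 11, so greedy overshoots here.)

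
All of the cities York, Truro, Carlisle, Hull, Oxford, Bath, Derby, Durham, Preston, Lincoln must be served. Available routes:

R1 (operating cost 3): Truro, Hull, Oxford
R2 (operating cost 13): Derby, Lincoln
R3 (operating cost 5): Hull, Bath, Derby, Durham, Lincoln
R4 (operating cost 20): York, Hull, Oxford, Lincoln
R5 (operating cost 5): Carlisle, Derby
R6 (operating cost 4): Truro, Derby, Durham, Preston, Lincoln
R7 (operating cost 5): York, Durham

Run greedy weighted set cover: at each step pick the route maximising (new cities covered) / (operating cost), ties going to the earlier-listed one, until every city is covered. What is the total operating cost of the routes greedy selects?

22

Pick 1: R6 adds 5 new (Truro, Derby, Durham, Preston, Lincoln) at operating cost 4 (ratio 5/4).
Pick 2: R1 adds 2 new (Hull, Oxford) at operating cost 3 (ratio 2/3).
Pick 3: R3 adds 1 new (Bath) at operating cost 5 (ratio 1/5).
Pick 4: R5 adds 1 new (Carlisle) at operating cost 5 (ratio 1/5).
Pick 5: R7 adds 1 new (York) at operating cost 5 (ratio 1/5).
Greedy total operating cost: 4 + 3 + 5 + 5 + 5 = 22.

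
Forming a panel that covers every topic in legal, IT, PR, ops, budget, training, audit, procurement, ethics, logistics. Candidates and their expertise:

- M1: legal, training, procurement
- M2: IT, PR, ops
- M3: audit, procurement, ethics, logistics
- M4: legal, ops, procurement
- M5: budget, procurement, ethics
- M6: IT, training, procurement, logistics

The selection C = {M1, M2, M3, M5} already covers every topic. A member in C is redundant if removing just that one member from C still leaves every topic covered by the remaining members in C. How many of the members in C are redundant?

0

Drop M1: legal, training uncovered — not redundant.
Drop M2: IT, PR, ops uncovered — not redundant.
Drop M3: audit, logistics uncovered — not redundant.
Drop M5: budget uncovered — not redundant.
None of the members in C is redundant.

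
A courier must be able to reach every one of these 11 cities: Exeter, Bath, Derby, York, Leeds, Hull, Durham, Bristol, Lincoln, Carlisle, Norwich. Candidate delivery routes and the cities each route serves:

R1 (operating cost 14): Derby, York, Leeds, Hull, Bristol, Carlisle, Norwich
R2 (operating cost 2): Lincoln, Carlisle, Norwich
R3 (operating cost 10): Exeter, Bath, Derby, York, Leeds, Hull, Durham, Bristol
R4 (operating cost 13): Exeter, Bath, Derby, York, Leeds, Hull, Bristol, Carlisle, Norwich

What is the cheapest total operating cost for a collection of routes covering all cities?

12

R2, R3 cover every city at operating cost 2 + 10 = 12.
Any cover uses at least 2 routes; among all covering selections none totals below 12.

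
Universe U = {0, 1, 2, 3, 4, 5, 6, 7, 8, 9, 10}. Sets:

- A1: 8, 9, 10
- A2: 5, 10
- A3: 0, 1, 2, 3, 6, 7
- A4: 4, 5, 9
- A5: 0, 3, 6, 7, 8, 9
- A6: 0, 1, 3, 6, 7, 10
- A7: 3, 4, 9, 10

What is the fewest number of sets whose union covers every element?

A1, A3, A4 together cover {0, 1, 2, 3, 4, 5, 6, 7, 8, 9, 10} — every element.
No 2 of the 7 sets cover everything (all 21 pairs fall short), so 3 is minimum.

3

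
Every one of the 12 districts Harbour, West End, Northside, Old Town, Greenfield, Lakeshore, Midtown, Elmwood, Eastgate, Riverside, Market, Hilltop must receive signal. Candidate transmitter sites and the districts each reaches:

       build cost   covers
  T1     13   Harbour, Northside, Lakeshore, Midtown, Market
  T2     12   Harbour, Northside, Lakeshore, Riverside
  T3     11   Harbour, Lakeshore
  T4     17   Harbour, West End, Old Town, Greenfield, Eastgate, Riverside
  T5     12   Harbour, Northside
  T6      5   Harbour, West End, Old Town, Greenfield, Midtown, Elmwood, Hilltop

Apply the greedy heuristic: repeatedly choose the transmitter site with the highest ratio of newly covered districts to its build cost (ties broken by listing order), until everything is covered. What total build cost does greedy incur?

Pick 1: T6 adds 7 new (Harbour, West End, Old Town, Greenfield, Midtown, Elmwood, Hilltop) at build cost 5 (ratio 7/5).
Pick 2: T2 adds 3 new (Northside, Lakeshore, Riverside) at build cost 12 (ratio 3/12).
Pick 3: T1 adds 1 new (Market) at build cost 13 (ratio 1/13).
Pick 4: T4 adds 1 new (Eastgate) at build cost 17 (ratio 1/17).
Greedy total build cost: 5 + 12 + 13 + 17 = 47. (The true optimum is 35, so greedy overshoots here.)

47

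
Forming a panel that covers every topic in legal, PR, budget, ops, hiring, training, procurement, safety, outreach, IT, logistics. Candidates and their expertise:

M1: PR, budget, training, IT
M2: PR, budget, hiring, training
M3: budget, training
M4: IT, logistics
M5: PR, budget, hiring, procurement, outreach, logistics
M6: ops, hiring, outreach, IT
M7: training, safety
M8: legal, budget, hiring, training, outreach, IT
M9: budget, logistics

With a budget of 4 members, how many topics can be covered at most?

11

Choosing M5, M6, M7, M8 covers {legal, PR, budget, ops, hiring, training, procurement, safety, outreach, IT, logistics} — 11 topics.
That is all 11 topics.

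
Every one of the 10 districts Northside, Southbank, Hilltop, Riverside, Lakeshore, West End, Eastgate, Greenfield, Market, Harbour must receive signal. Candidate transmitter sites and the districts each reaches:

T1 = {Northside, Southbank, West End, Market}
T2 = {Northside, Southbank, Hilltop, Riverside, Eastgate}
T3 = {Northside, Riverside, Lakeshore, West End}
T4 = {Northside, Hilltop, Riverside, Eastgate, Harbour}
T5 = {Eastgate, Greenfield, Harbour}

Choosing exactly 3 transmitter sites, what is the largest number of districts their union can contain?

Choosing T1, T2, T5 covers {Northside, Southbank, Hilltop, Riverside, West End, Eastgate, Greenfield, Market, Harbour} — 9 districts.
No choice of 3 transmitter sites does better; here Lakeshore is left uncovered.

9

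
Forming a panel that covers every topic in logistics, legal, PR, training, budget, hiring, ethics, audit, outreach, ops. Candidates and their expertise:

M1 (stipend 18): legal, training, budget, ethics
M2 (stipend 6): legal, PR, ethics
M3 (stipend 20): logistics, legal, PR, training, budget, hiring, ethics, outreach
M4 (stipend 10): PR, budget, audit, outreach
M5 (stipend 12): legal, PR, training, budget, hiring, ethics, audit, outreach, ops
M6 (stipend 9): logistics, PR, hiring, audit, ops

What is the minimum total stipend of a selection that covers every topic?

21

M5, M6 cover every topic at stipend 12 + 9 = 21.
Any cover uses at least 2 members; among all covering selections none totals below 21.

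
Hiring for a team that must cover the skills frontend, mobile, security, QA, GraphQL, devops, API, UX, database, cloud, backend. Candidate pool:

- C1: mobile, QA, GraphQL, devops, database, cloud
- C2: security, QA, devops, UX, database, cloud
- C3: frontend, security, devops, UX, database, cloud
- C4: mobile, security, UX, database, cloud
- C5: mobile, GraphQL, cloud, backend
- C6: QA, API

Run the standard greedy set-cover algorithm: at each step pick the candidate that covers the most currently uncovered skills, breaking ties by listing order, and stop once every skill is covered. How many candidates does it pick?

4

Pick 1: C1 covers 6 new skills (mobile, QA, GraphQL, devops, database, cloud).
Pick 2: C3 covers 3 new skills (frontend, security, UX).
Pick 3: C5 covers 1 new skills (backend).
Pick 4: C6 covers 1 new skills (API).
Greedy uses 4 candidates. (The true minimum is 3.)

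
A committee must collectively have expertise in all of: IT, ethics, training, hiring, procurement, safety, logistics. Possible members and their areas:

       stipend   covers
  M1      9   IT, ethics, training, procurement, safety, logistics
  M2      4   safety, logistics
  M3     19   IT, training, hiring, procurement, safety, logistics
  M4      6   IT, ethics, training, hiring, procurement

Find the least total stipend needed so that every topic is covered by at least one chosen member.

10

M2, M4 cover every topic at stipend 4 + 6 = 10.
Any cover uses at least 2 members; among all covering selections none totals below 10.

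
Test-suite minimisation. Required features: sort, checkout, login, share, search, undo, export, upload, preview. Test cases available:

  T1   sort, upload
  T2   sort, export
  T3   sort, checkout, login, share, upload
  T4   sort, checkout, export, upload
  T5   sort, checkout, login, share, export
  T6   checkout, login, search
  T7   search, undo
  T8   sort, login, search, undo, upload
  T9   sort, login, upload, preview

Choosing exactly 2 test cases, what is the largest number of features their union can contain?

Choosing T5, T8 covers {sort, checkout, login, share, search, undo, export, upload} — 8 features.
No choice of 2 test cases does better; here preview is left uncovered.

8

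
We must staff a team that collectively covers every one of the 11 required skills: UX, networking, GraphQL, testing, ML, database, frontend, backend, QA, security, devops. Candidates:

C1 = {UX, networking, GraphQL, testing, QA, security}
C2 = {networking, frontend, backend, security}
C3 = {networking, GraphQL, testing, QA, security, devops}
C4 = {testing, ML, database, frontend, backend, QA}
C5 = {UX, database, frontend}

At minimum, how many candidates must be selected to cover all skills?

3

C1, C3, C4 together cover {UX, networking, GraphQL, testing, ML, database, frontend, backend, QA, security, devops} — every skill.
No 2 of the 5 candidates cover everything (all 10 pairs fall short), so 3 is minimum.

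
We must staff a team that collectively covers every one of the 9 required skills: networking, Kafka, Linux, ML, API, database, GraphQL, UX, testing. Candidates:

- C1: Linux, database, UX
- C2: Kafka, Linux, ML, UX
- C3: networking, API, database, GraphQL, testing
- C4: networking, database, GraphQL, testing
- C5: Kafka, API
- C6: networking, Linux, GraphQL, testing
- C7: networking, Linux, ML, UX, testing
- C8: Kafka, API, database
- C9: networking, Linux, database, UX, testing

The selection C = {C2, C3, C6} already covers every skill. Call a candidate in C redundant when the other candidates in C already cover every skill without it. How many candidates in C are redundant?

1

Drop C2: Kafka, ML, UX uncovered — not redundant.
Drop C3: API, database uncovered — not redundant.
Drop C6: the rest still cover every skill — redundant.
1 redundant: C6.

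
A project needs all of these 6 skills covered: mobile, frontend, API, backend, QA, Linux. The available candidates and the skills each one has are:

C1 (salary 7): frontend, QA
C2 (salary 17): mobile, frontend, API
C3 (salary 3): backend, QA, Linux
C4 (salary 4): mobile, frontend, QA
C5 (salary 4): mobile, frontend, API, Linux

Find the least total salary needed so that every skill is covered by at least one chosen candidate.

C3, C5 cover every skill at salary 3 + 4 = 7.
Any cover uses at least 2 candidates; among all covering selections none totals below 7.

7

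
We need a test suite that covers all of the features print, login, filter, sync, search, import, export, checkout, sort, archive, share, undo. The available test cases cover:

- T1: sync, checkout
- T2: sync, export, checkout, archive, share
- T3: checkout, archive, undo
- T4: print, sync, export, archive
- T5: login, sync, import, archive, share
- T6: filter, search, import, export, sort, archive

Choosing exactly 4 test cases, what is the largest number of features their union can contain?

Choosing T3, T4, T5, T6 covers {print, login, filter, sync, search, import, export, checkout, sort, archive, share, undo} — 12 features.
That is all 12 features.

12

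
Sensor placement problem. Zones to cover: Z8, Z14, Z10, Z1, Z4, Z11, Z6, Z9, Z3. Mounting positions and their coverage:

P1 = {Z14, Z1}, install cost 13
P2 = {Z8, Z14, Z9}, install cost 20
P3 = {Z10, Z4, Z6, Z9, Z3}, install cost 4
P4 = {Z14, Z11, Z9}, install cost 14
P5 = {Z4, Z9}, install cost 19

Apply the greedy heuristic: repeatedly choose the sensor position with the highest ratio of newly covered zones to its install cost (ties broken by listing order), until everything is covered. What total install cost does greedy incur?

51

Pick 1: P3 adds 5 new (Z10, Z4, Z6, Z9, Z3) at install cost 4 (ratio 5/4).
Pick 2: P1 adds 2 new (Z14, Z1) at install cost 13 (ratio 2/13).
Pick 3: P4 adds 1 new (Z11) at install cost 14 (ratio 1/14).
Pick 4: P2 adds 1 new (Z8) at install cost 20 (ratio 1/20).
Greedy total install cost: 4 + 13 + 14 + 20 = 51.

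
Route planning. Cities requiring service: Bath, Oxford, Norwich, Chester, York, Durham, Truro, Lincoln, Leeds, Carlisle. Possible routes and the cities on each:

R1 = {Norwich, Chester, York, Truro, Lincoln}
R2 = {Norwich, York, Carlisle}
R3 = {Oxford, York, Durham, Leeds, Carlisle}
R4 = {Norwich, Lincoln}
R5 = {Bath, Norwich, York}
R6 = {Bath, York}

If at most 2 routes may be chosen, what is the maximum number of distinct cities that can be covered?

Choosing R1, R3 covers {Oxford, Norwich, Chester, York, Durham, Truro, Lincoln, Leeds, Carlisle} — 9 cities.
No choice of 2 routes does better; here Bath is left uncovered.

9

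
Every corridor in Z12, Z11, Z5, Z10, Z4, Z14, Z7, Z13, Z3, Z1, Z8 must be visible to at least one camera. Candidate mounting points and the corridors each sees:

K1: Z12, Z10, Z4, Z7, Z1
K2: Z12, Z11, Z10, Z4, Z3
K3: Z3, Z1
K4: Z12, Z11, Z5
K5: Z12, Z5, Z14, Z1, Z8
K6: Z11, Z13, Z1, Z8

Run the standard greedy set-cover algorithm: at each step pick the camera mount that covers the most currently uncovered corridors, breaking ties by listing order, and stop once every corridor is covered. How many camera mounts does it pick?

4

Pick 1: K1 covers 5 new corridors (Z12, Z10, Z4, Z7, Z1).
Pick 2: K5 covers 3 new corridors (Z5, Z14, Z8).
Pick 3: K2 covers 2 new corridors (Z11, Z3).
Pick 4: K6 covers 1 new corridors (Z13).
Greedy uses 4 camera mounts.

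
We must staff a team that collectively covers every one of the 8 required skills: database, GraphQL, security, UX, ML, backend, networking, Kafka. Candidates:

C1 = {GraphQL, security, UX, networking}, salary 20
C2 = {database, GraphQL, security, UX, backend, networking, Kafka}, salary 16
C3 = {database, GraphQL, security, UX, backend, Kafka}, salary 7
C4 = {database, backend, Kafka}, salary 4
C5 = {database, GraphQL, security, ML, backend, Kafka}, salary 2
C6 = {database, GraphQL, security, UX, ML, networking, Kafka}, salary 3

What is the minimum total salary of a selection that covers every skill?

C5, C6 cover every skill at salary 2 + 3 = 5.
Any cover uses at least 2 candidates; among all covering selections none totals below 5.

5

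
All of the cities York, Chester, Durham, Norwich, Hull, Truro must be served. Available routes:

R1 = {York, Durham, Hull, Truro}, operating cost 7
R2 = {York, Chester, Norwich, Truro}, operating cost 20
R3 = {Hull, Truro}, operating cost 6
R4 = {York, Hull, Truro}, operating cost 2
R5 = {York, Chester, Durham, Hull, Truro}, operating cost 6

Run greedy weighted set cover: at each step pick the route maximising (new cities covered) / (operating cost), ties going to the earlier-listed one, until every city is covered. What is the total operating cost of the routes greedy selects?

28

Pick 1: R4 adds 3 new (York, Hull, Truro) at operating cost 2 (ratio 3/2).
Pick 2: R5 adds 2 new (Chester, Durham) at operating cost 6 (ratio 2/6).
Pick 3: R2 adds 1 new (Norwich) at operating cost 20 (ratio 1/20).
Greedy total operating cost: 2 + 6 + 20 = 28. (The true optimum is 26, so greedy overshoots here.)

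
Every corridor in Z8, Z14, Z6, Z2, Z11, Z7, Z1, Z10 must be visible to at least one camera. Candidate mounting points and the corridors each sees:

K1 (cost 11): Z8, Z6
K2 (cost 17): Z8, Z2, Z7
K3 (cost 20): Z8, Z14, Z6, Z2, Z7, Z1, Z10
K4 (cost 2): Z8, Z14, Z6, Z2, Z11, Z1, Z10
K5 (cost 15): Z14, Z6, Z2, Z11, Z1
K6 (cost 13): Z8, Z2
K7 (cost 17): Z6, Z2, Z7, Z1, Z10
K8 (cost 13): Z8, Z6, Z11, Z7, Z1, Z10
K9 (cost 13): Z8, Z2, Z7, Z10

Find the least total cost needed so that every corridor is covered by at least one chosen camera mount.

K4, K8 cover every corridor at cost 2 + 13 = 15.
Any cover uses at least 2 camera mounts; among all covering selections none totals below 15.

15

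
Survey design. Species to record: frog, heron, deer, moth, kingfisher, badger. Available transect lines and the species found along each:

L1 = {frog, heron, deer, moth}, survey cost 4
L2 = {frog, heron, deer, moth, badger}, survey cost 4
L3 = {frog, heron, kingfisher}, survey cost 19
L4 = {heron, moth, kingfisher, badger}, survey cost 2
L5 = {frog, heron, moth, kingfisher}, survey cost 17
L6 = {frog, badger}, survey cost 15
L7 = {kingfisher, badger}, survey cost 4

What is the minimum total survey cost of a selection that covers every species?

6

L1, L4 cover every species at survey cost 4 + 2 = 6.
Any cover uses at least 2 transects; among all covering selections none totals below 6.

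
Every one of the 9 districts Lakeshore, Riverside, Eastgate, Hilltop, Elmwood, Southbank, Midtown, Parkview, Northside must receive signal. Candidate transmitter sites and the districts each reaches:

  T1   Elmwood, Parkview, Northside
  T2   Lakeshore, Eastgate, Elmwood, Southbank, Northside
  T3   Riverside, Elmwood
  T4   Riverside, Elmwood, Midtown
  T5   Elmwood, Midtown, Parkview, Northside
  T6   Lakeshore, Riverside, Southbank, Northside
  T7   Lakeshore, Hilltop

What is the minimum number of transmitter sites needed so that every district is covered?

4

T1, T2, T4, T7 together cover {Lakeshore, Riverside, Eastgate, Hilltop, Elmwood, Southbank, Midtown, Parkview, Northside} — every district.
No 3 of the 7 transmitter sites cover everything (all 35 triples fall short), so 4 is minimum.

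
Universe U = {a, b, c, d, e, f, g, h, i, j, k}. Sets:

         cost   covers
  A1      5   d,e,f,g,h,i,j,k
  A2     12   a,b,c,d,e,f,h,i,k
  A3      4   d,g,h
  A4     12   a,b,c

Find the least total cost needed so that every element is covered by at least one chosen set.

A1, A2 cover every element at cost 5 + 12 = 17.
Any cover uses at least 2 sets; among all covering selections none totals below 17.

17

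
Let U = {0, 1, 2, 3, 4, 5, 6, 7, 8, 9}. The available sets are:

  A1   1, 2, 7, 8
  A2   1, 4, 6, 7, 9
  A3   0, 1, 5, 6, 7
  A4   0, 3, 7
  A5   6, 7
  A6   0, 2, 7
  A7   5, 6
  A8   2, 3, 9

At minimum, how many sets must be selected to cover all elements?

A1, A2, A3, A4 together cover {0, 1, 2, 3, 4, 5, 6, 7, 8, 9} — every element.
No 3 of the 8 sets cover everything (all 56 triples fall short), so 4 is minimum.

4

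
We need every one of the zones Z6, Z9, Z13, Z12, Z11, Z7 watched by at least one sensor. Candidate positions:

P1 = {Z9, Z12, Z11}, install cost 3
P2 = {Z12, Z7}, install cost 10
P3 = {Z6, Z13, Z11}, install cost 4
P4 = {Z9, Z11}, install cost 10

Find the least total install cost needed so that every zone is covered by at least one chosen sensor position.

17

P1, P2, P3 cover every zone at install cost 3 + 10 + 4 = 17.
Any cover uses at least 3 sensor positions; among all covering selections none totals below 17.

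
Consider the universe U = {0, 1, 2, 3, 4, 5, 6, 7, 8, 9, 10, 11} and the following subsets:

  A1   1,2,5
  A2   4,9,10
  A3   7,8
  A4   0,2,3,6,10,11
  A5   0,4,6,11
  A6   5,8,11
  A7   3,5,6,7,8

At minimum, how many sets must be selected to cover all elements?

4

A1, A2, A3, A4 together cover {0, 1, 2, 3, 4, 5, 6, 7, 8, 9, 10, 11} — every element.
No 3 of the 7 sets cover everything (all 35 triples fall short), so 4 is minimum.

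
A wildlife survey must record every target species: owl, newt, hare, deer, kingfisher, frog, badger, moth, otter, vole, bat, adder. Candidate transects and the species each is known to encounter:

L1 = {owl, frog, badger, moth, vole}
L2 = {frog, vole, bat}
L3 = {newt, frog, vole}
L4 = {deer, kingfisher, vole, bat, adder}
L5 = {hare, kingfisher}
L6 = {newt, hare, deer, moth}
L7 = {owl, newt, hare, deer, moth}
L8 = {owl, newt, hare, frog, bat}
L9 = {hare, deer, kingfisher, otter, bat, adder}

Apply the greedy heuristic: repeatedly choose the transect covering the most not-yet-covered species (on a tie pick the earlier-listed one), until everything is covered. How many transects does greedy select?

Pick 1: L9 covers 6 new species (hare, deer, kingfisher, otter, bat, adder).
Pick 2: L1 covers 5 new species (owl, frog, badger, moth, vole).
Pick 3: L3 covers 1 new species (newt).
Greedy uses 3 transects.

3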